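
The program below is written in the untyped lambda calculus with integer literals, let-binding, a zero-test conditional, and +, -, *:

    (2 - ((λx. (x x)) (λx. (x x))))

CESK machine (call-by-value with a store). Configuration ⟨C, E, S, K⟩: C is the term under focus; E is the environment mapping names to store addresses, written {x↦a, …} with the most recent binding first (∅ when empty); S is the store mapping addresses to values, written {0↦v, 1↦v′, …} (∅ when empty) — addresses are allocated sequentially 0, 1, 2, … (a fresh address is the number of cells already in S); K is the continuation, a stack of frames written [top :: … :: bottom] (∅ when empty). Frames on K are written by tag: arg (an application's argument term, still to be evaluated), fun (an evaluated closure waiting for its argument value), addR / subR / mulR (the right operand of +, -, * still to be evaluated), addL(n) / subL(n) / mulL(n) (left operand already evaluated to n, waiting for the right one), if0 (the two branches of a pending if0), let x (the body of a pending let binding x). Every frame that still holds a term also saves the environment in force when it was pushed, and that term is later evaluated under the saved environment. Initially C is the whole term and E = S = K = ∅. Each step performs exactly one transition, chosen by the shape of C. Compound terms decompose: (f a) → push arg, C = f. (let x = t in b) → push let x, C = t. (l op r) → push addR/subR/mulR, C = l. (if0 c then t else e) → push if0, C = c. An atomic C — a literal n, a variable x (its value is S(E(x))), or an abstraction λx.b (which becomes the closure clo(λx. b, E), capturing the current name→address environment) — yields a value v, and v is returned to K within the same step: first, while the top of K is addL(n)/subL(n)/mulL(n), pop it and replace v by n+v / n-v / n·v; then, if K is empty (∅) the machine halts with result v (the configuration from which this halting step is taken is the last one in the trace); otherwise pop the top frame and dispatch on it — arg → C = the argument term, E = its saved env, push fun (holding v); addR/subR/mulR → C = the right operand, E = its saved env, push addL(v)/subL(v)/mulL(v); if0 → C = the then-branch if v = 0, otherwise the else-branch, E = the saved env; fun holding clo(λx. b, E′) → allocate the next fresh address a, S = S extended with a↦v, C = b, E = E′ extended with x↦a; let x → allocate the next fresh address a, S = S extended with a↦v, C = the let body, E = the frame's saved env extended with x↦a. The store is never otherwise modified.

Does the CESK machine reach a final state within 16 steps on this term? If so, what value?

0. <C=(2 - ((λx. (x x)) (λx. (x x)))), E=∅, S=∅, K=∅>
1. <C=2, E=∅, S=∅, K=[subR]>
2. <C=((λx. (x x)) (λx. (x x))), E=∅, S=∅, K=[subL(2)]>
3. <C=(λx. (x x)), E=∅, S=∅, K=[arg :: subL(2)]>
4. <C=(λx. (x x)), E=∅, S=∅, K=[fun :: subL(2)]>
5. <C=(x x), E={x↦0}, S={0↦clo(λx. (x x), ∅)}, K=[subL(2)]>
6. <C=x, E={x↦0}, S={0↦clo(λx. (x x), ∅)}, K=[arg :: subL(2)]>
7. <C=x, E={x↦0}, S={0↦clo(λx. (x x), ∅)}, K=[fun :: subL(2)]>
8. <C=(x x), E={x↦1}, S={0↦clo(λx. (x x), ∅), 1↦clo(λx. (x x), ∅)}, K=[subL(2)]>
9. <C=x, E={x↦1}, S={0↦clo(λx. (x x), ∅), 1↦clo(λx. (x x), ∅)}, K=[arg :: subL(2)]>
10. <C=x, E={x↦1}, S={0↦clo(λx. (x x), ∅), 1↦clo(λx. (x x), ∅)}, K=[fun :: subL(2)]>
11. <C=(x x), E={x↦2}, S={0↦clo(λx. (x x), ∅), 1↦clo(λx. (x x), ∅), 2↦clo(λx. (x x), ∅)}, K=[subL(2)]>
12. <C=x, E={x↦2}, S={0↦clo(λx. (x x), ∅), 1↦clo(λx. (x x), ∅), 2↦clo(λx. (x x), ∅)}, K=[arg :: subL(2)]>
13. <C=x, E={x↦2}, S={0↦clo(λx. (x x), ∅), 1↦clo(λx. (x x), ∅), 2↦clo(λx. (x x), ∅)}, K=[fun :: subL(2)]>
14. <C=(x x), E={x↦3}, S={0↦clo(λx. (x x), ∅), 1↦clo(λx. (x x), ∅), 2↦clo(λx. (x x), ∅), 3↦clo(λx. (x x), ∅)}, K=[subL(2)]>
15. <C=x, E={x↦3}, S={0↦clo(λx. (x x), ∅), 1↦clo(λx. (x x), ∅), 2↦clo(λx. (x x), ∅), 3↦clo(λx. (x x), ∅)}, K=[arg :: subL(2)]>
16. <C=x, E={x↦3}, S={0↦clo(λx. (x x), ∅), 1↦clo(λx. (x x), ∅), 2↦clo(λx. (x x), ∅), 3↦clo(λx. (x x), ∅)}, K=[fun :: subL(2)]>
→ 16 transitions taken and the configuration is still not final: no result within 16 steps

Answer: DIVERGES (no final state within 16 steps)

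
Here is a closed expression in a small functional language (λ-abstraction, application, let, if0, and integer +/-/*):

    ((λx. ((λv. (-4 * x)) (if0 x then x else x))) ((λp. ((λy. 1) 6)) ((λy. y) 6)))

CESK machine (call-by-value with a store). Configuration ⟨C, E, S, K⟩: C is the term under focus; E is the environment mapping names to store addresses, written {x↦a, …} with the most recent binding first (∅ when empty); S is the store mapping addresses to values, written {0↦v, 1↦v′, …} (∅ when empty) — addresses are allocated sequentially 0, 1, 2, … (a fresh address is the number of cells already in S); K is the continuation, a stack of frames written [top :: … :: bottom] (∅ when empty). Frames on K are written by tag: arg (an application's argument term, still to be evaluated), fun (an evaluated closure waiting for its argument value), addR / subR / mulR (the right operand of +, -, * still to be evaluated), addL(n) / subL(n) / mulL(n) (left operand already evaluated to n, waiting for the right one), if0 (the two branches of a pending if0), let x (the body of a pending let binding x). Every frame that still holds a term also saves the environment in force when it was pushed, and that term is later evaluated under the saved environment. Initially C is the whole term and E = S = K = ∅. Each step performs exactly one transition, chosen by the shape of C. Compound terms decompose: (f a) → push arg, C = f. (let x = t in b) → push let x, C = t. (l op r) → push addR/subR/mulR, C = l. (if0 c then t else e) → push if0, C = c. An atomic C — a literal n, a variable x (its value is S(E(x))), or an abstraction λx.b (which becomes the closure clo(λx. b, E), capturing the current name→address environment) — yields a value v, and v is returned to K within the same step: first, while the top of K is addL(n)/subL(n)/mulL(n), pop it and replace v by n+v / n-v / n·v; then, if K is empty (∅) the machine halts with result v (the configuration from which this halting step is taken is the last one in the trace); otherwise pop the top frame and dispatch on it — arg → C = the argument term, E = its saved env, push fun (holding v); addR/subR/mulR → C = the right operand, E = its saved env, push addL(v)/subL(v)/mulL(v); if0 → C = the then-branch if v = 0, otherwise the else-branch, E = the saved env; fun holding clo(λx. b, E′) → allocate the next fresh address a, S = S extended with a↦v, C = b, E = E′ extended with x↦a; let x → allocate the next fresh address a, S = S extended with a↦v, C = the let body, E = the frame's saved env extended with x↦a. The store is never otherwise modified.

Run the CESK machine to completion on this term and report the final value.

step 0: <C=((λx. ((λv. (-4 * x)) (if0 x then x else x))) ((λp. ((λy. 1) 6)) ((λy. y) 6))), E=∅, S=∅, K=∅>
step 1: <C=(λx. ((λv. (-4 * x)) (if0 x then x else x))), E=∅, S=∅, K=[arg]>
step 2: <C=((λp. ((λy. 1) 6)) ((λy. y) 6)), E=∅, S=∅, K=[fun]>
step 3: <C=(λp. ((λy. 1) 6)), E=∅, S=∅, K=[arg :: fun]>
step 4: <C=((λy. y) 6), E=∅, S=∅, K=[fun :: fun]>
step 5: <C=(λy. y), E=∅, S=∅, K=[arg :: fun :: fun]>
step 6: <C=6, E=∅, S=∅, K=[fun :: fun :: fun]>
step 7: <C=y, E={y↦0}, S={0↦6}, K=[fun :: fun]>
step 8: <C=((λy. 1) 6), E={p↦1}, S={0↦6, 1↦6}, K=[fun]>
step 9: <C=(λy. 1), E={p↦1}, S={0↦6, 1↦6}, K=[arg :: fun]>
step 10: <C=6, E={p↦1}, S={0↦6, 1↦6}, K=[fun :: fun]>
step 11: <C=1, E={y↦2, p↦1}, S={0↦6, 1↦6, 2↦6}, K=[fun]>
step 12: <C=((λv. (-4 * x)) (if0 x then x else x)), E={x↦3}, S={0↦6, 1↦6, 2↦6, 3↦1}, K=∅>
step 13: <C=(λv. (-4 * x)), E={x↦3}, S={0↦6, 1↦6, 2↦6, 3↦1}, K=[arg]>
step 14: <C=(if0 x then x else x), E={x↦3}, S={0↦6, 1↦6, 2↦6, 3↦1}, K=[fun]>
step 15: <C=x, E={x↦3}, S={0↦6, 1↦6, 2↦6, 3↦1}, K=[if0 :: fun]>
step 16: <C=x, E={x↦3}, S={0↦6, 1↦6, 2↦6, 3↦1}, K=[fun]>
step 17: <C=(-4 * x), E={v↦4, x↦3}, S={0↦6, 1↦6, 2↦6, 3↦1, 4↦1}, K=∅>
step 18: <C=-4, E={v↦4, x↦3}, S={0↦6, 1↦6, 2↦6, 3↦1, 4↦1}, K=[mulR]>
step 19: <C=x, E={v↦4, x↦3}, S={0↦6, 1↦6, 2↦6, 3↦1, 4↦1}, K=[mulL(-4)]>
→ final value -4

Answer: -4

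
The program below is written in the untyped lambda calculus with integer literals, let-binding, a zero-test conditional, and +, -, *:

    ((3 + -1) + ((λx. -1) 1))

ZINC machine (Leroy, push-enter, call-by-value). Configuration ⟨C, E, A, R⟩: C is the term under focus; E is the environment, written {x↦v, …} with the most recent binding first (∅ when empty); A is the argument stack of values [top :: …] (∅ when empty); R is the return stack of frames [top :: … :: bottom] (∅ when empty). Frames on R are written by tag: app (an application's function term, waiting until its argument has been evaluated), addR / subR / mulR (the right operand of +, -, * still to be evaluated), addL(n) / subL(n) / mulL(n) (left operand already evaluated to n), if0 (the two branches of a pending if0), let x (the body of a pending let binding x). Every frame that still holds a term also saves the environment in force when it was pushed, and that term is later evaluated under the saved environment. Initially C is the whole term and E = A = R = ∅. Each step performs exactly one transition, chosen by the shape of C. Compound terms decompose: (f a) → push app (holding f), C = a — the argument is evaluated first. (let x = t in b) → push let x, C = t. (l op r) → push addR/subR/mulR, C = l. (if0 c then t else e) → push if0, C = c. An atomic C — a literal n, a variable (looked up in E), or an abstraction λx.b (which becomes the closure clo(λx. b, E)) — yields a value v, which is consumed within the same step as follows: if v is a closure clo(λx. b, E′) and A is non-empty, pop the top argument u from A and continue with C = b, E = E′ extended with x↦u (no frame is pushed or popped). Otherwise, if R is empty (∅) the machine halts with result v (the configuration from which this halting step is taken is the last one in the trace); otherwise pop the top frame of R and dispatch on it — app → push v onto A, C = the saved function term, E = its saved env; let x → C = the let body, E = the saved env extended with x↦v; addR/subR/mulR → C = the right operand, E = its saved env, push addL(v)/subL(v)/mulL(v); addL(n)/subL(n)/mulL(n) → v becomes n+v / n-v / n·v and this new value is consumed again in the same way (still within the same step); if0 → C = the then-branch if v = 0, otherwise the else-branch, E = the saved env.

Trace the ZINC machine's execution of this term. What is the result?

Answer: 1

Execution trace:
[0] <C=((3 + -1) + ((λx. -1) 1)), E=∅, A=∅, R=∅>
[1] <C=(3 + -1), E=∅, A=∅, R=[addR]>
[2] <C=3, E=∅, A=∅, R=[addR :: addR]>
[3] <C=-1, E=∅, A=∅, R=[addL(3) :: addR]>
[4] <C=((λx. -1) 1), E=∅, A=∅, R=[addL(2)]>
[5] <C=1, E=∅, A=∅, R=[app :: addL(2)]>
[6] <C=(λx. -1), E=∅, A=[1], R=[addL(2)]>
[7] <C=-1, E={x↦1}, A=∅, R=[addL(2)]>
→ final value 1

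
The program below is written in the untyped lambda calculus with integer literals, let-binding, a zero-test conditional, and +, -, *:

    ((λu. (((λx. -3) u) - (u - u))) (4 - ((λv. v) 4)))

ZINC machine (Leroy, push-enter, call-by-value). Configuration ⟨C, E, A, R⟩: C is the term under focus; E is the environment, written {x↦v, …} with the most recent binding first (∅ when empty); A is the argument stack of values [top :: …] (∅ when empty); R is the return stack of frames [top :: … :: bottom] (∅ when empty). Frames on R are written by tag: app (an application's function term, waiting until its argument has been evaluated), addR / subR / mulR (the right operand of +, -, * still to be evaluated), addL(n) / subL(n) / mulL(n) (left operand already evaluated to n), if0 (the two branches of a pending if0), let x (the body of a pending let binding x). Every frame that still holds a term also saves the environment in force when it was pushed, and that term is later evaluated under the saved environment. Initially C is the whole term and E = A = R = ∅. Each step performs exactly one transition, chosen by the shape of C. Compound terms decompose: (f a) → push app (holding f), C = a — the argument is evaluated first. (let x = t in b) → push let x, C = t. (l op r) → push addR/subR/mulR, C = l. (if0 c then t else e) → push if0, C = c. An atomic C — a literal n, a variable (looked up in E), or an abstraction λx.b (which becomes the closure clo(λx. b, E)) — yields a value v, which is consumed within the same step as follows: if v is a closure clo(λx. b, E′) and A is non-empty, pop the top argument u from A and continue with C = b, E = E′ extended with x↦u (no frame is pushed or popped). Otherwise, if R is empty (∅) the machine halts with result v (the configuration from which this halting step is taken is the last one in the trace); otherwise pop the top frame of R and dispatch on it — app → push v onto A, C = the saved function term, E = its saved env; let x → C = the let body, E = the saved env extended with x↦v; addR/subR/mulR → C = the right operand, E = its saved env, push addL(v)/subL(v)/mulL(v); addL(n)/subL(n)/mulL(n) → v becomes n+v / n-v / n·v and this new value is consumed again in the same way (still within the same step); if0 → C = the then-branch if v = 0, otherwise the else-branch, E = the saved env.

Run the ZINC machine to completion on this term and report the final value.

step 0: <C=((λu. (((λx. -3) u) - (u - u))) (4 - ((λv. v) 4))), E=∅, A=∅, R=∅>
step 1: <C=(4 - ((λv. v) 4)), E=∅, A=∅, R=[app]>
step 2: <C=4, E=∅, A=∅, R=[subR :: app]>
step 3: <C=((λv. v) 4), E=∅, A=∅, R=[subL(4) :: app]>
step 4: <C=4, E=∅, A=∅, R=[app :: subL(4) :: app]>
step 5: <C=(λv. v), E=∅, A=[4], R=[subL(4) :: app]>
step 6: <C=v, E={v↦4}, A=∅, R=[subL(4) :: app]>
step 7: <C=(λu. (((λx. -3) u) - (u - u))), E=∅, A=[0], R=∅>
step 8: <C=(((λx. -3) u) - (u - u)), E={u↦0}, A=∅, R=∅>
step 9: <C=((λx. -3) u), E={u↦0}, A=∅, R=[subR]>
step 10: <C=u, E={u↦0}, A=∅, R=[app :: subR]>
step 11: <C=(λx. -3), E={u↦0}, A=[0], R=[subR]>
step 12: <C=-3, E={x↦0, u↦0}, A=∅, R=[subR]>
step 13: <C=(u - u), E={u↦0}, A=∅, R=[subL(-3)]>
step 14: <C=u, E={u↦0}, A=∅, R=[subR :: subL(-3)]>
step 15: <C=u, E={u↦0}, A=∅, R=[subL(0) :: subL(-3)]>
→ final value -3

Answer: -3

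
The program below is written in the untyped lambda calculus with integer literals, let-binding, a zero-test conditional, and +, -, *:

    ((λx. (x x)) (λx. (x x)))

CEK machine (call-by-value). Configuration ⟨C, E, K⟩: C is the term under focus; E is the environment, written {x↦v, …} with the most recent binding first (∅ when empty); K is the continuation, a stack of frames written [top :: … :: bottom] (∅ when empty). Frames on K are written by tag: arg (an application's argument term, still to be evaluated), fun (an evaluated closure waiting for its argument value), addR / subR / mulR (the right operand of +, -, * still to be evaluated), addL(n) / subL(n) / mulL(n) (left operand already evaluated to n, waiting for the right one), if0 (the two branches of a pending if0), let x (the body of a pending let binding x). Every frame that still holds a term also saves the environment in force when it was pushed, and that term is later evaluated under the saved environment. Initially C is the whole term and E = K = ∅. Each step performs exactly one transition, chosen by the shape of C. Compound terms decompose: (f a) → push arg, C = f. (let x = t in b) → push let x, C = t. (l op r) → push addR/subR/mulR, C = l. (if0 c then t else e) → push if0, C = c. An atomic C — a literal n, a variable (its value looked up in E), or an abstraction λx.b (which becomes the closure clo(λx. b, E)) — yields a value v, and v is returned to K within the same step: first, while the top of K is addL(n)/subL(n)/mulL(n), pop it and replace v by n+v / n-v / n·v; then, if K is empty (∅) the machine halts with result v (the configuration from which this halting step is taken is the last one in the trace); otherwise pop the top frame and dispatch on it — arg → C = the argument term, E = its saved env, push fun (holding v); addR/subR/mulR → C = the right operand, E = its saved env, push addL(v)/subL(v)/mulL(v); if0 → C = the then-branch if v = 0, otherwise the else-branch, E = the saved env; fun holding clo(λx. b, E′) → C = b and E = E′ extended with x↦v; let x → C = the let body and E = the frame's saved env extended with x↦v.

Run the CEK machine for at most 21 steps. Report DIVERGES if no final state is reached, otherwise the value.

Answer: DIVERGES (no final state within 21 steps)

Execution trace:
step 0: <C=((λx. (x x)) (λx. (x x))), E=∅, K=∅>
step 1: <C=(λx. (x x)), E=∅, K=[arg]>
step 2: <C=(λx. (x x)), E=∅, K=[fun]>
step 3: <C=(x x), E={x↦clo(λx. (x x), ∅)}, K=∅>
step 4: <C=x, E={x↦clo(λx. (x x), ∅)}, K=[arg]>
step 5: <C=x, E={x↦clo(λx. (x x), ∅)}, K=[fun]>
… configuration repeats with period 3 (steps 3–5 recur indefinitely) …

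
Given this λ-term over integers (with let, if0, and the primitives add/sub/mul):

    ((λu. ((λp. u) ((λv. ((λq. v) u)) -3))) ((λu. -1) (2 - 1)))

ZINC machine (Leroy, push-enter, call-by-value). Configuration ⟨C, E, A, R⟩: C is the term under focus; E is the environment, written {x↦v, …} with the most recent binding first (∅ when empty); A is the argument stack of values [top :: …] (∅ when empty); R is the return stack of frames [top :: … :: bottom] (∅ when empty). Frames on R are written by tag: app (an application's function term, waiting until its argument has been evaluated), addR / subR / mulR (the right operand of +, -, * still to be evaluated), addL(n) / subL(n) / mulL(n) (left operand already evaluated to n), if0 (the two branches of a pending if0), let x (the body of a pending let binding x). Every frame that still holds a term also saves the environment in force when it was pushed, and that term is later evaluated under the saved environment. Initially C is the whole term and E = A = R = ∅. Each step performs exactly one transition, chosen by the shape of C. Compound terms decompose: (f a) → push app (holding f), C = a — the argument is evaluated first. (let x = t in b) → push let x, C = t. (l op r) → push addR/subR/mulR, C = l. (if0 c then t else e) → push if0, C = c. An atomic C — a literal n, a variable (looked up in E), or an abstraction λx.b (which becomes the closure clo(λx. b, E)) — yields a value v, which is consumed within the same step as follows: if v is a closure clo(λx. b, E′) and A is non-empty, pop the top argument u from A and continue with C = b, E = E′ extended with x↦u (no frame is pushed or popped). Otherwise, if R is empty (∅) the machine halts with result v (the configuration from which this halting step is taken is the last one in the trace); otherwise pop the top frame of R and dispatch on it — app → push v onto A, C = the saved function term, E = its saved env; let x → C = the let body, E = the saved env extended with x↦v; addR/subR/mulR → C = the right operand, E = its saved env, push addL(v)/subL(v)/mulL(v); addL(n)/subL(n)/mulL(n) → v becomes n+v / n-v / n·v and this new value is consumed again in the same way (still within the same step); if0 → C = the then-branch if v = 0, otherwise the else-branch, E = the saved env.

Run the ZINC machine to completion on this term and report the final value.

[0] ⟨C=((λu. ((λp. u) ((λv. ((λq. v) u)) -3))) ((λu. -1) (2 - 1))); E=∅; A=∅; R=∅⟩
[1] ⟨C=((λu. -1) (2 - 1)); E=∅; A=∅; R=[app]⟩
[2] ⟨C=(2 - 1); E=∅; A=∅; R=[app :: app]⟩
[3] ⟨C=2; E=∅; A=∅; R=[subR :: app :: app]⟩
[4] ⟨C=1; E=∅; A=∅; R=[subL(2) :: app :: app]⟩
[5] ⟨C=(λu. -1); E=∅; A=[1]; R=[app]⟩
[6] ⟨C=-1; E={u↦1}; A=∅; R=[app]⟩
[7] ⟨C=(λu. ((λp. u) ((λv. ((λq. v) u)) -3))); E=∅; A=[-1]; R=∅⟩
[8] ⟨C=((λp. u) ((λv. ((λq. v) u)) -3)); E={u↦-1}; A=∅; R=∅⟩
[9] ⟨C=((λv. ((λq. v) u)) -3); E={u↦-1}; A=∅; R=[app]⟩
[10] ⟨C=-3; E={u↦-1}; A=∅; R=[app :: app]⟩
[11] ⟨C=(λv. ((λq. v) u)); E={u↦-1}; A=[-3]; R=[app]⟩
[12] ⟨C=((λq. v) u); E={v↦-3, u↦-1}; A=∅; R=[app]⟩
[13] ⟨C=u; E={v↦-3, u↦-1}; A=∅; R=[app :: app]⟩
[14] ⟨C=(λq. v); E={v↦-3, u↦-1}; A=[-1]; R=[app]⟩
[15] ⟨C=v; E={q↦-1, v↦-3, u↦-1}; A=∅; R=[app]⟩
[16] ⟨C=(λp. u); E={u↦-1}; A=[-3]; R=∅⟩
[17] ⟨C=u; E={p↦-3, u↦-1}; A=∅; R=∅⟩
→ final value -1

Answer: -1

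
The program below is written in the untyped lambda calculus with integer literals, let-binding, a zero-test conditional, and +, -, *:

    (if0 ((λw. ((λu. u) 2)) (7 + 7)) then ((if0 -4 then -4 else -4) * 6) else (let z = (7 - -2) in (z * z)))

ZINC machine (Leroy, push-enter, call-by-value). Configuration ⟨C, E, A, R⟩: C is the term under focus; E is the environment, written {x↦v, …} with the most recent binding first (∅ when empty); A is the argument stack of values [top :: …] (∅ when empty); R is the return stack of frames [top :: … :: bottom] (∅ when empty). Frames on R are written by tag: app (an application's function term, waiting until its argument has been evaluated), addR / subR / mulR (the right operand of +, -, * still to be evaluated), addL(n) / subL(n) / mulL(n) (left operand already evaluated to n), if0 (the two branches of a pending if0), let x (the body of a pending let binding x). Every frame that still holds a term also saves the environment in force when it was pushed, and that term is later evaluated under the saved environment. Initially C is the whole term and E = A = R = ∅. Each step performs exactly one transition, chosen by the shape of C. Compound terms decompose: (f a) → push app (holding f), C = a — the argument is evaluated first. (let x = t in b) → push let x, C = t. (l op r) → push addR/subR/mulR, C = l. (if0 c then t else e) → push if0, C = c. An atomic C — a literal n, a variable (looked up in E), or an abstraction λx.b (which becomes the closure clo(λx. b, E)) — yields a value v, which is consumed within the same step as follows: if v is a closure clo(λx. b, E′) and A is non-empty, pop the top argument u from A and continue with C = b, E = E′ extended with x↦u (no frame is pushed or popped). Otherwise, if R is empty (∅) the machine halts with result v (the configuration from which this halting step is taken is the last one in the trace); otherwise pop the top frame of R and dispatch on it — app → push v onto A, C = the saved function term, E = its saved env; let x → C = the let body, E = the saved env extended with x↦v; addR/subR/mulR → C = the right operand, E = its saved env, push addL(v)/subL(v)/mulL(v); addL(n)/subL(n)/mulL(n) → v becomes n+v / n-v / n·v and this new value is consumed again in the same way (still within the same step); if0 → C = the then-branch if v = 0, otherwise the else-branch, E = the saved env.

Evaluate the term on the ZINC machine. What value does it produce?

[0] [C=(if0 ((λw. ((λu. u) 2)) (7 + 7)) then ((if0 -4 then -4 else -4) * 6) else (let z = (7 - -2) in (z * z))) | E=∅ | A=∅ | R=∅]
[1] [C=((λw. ((λu. u) 2)) (7 + 7)) | E=∅ | A=∅ | R=[if0]]
[2] [C=(7 + 7) | E=∅ | A=∅ | R=[app :: if0]]
[3] [C=7 | E=∅ | A=∅ | R=[addR :: app :: if0]]
[4] [C=7 | E=∅ | A=∅ | R=[addL(7) :: app :: if0]]
[5] [C=(λw. ((λu. u) 2)) | E=∅ | A=[14] | R=[if0]]
[6] [C=((λu. u) 2) | E={w↦14} | A=∅ | R=[if0]]
[7] [C=2 | E={w↦14} | A=∅ | R=[app :: if0]]
[8] [C=(λu. u) | E={w↦14} | A=[2] | R=[if0]]
[9] [C=u | E={u↦2, w↦14} | A=∅ | R=[if0]]
[10] [C=(let z = (7 - -2) in (z * z)) | E=∅ | A=∅ | R=∅]
[11] [C=(7 - -2) | E=∅ | A=∅ | R=[let z]]
[12] [C=7 | E=∅ | A=∅ | R=[subR :: let z]]
[13] [C=-2 | E=∅ | A=∅ | R=[subL(7) :: let z]]
[14] [C=(z * z) | E={z↦9} | A=∅ | R=∅]
[15] [C=z | E={z↦9} | A=∅ | R=[mulR]]
[16] [C=z | E={z↦9} | A=∅ | R=[mulL(9)]]
→ final value 81

Answer: 81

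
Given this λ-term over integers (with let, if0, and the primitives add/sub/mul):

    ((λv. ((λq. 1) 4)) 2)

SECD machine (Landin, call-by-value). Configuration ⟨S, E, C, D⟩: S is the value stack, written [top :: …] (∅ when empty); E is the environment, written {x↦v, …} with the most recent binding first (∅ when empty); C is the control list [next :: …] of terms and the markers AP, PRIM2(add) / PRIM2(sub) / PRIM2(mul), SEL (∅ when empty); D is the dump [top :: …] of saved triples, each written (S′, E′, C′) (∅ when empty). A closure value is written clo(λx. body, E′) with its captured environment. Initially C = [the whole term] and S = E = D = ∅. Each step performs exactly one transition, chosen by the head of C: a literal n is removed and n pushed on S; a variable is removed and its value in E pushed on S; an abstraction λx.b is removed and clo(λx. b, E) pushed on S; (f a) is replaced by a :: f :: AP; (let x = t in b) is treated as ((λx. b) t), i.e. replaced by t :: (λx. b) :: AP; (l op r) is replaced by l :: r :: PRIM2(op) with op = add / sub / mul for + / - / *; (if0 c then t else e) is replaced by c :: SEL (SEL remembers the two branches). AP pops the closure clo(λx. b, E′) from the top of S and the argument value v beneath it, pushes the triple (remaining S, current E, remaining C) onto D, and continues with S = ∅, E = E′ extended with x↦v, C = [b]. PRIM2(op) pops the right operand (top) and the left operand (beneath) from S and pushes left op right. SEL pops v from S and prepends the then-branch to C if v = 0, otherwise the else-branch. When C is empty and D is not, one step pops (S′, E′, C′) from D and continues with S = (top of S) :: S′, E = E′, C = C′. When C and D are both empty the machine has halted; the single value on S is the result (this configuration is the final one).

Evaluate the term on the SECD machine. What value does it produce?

t=0: [S=∅ | E=∅ | C=[((λv. ((λq. 1) 4)) 2)] | D=∅]
t=1: [S=∅ | E=∅ | C=[2 :: (λv. ((λq. 1) 4)) :: AP] | D=∅]
t=2: [S=[2] | E=∅ | C=[(λv. ((λq. 1) 4)) :: AP] | D=∅]
t=3: [S=[clo(λv. ((λq. 1) 4), ∅) :: 2] | E=∅ | C=[AP] | D=∅]
t=4: [S=∅ | E={v↦2} | C=[((λq. 1) 4)] | D=[(∅, ∅, ∅)]]
t=5: [S=∅ | E={v↦2} | C=[4 :: (λq. 1) :: AP] | D=[(∅, ∅, ∅)]]
t=6: [S=[4] | E={v↦2} | C=[(λq. 1) :: AP] | D=[(∅, ∅, ∅)]]
t=7: [S=[clo(λq. 1, {v↦2}) :: 4] | E={v↦2} | C=[AP] | D=[(∅, ∅, ∅)]]
t=8: [S=∅ | E={q↦4, v↦2} | C=[1] | D=[(∅, {v↦2}, ∅) :: (∅, ∅, ∅)]]
t=9: [S=[1] | E={q↦4, v↦2} | C=∅ | D=[(∅, {v↦2}, ∅) :: (∅, ∅, ∅)]]
t=10: [S=[1] | E={v↦2} | C=∅ | D=[(∅, ∅, ∅)]]
t=11: [S=[1] | E=∅ | C=∅ | D=∅]
→ final value 1

Answer: 1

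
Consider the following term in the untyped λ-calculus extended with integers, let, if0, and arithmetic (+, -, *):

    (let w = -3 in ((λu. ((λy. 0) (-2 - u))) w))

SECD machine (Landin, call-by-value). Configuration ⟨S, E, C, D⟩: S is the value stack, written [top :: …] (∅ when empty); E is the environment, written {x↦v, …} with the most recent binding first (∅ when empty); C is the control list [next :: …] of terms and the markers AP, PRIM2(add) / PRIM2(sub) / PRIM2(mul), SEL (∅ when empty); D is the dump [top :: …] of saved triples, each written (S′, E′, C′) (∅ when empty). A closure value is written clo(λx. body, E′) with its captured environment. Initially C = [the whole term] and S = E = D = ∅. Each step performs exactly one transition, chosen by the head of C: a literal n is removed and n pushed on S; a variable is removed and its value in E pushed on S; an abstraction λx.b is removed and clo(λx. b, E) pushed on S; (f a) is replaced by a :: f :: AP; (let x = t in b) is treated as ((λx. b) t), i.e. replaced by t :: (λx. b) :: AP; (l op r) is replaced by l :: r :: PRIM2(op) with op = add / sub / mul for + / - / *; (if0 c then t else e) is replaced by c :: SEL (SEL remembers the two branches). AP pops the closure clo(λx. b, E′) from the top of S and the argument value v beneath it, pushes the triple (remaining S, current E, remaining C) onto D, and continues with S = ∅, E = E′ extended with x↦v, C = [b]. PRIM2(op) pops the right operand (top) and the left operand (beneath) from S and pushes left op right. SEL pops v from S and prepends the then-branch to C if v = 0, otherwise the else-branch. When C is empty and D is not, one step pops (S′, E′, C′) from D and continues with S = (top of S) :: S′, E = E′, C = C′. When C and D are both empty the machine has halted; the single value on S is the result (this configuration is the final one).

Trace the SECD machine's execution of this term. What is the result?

Answer: 0

Execution trace:
t=0: ⟨S=∅; E=∅; C=[(let w = -3 in ((λu. ((λy. 0) (-2 - u))) w))]; D=∅⟩
t=1: ⟨S=∅; E=∅; C=[-3 :: (λw. ((λu. ((λy. 0) (-2 - u))) w)) :: AP]; D=∅⟩
t=2: ⟨S=[-3]; E=∅; C=[(λw. ((λu. ((λy. 0) (-2 - u))) w)) :: AP]; D=∅⟩
t=3: ⟨S=[clo(λw. ((λu. ((λy. 0) (-2 - u))) w), ∅) :: -3]; E=∅; C=[AP]; D=∅⟩
t=4: ⟨S=∅; E={w↦-3}; C=[((λu. ((λy. 0) (-2 - u))) w)]; D=[(∅, ∅, ∅)]⟩
t=5: ⟨S=∅; E={w↦-3}; C=[w :: (λu. ((λy. 0) (-2 - u))) :: AP]; D=[(∅, ∅, ∅)]⟩
t=6: ⟨S=[-3]; E={w↦-3}; C=[(λu. ((λy. 0) (-2 - u))) :: AP]; D=[(∅, ∅, ∅)]⟩
t=7: ⟨S=[clo(λu. ((λy. 0) (-2 - u)), {w↦-3}) :: -3]; E={w↦-3}; C=[AP]; D=[(∅, ∅, ∅)]⟩
t=8: ⟨S=∅; E={u↦-3, w↦-3}; C=[((λy. 0) (-2 - u))]; D=[(∅, {w↦-3}, ∅) :: (∅, ∅, ∅)]⟩
t=9: ⟨S=∅; E={u↦-3, w↦-3}; C=[(-2 - u) :: (λy. 0) :: AP]; D=[(∅, {w↦-3}, ∅) :: (∅, ∅, ∅)]⟩
t=10: ⟨S=∅; E={u↦-3, w↦-3}; C=[-2 :: u :: PRIM2(sub) :: (λy. 0) :: AP]; D=[(∅, {w↦-3}, ∅) :: (∅, ∅, ∅)]⟩
t=11: ⟨S=[-2]; E={u↦-3, w↦-3}; C=[u :: PRIM2(sub) :: (λy. 0) :: AP]; D=[(∅, {w↦-3}, ∅) :: (∅, ∅, ∅)]⟩
t=12: ⟨S=[-3 :: -2]; E={u↦-3, w↦-3}; C=[PRIM2(sub) :: (λy. 0) :: AP]; D=[(∅, {w↦-3}, ∅) :: (∅, ∅, ∅)]⟩
t=13: ⟨S=[1]; E={u↦-3, w↦-3}; C=[(λy. 0) :: AP]; D=[(∅, {w↦-3}, ∅) :: (∅, ∅, ∅)]⟩
t=14: ⟨S=[clo(λy. 0, {u↦-3, w↦-3}) :: 1]; E={u↦-3, w↦-3}; C=[AP]; D=[(∅, {w↦-3}, ∅) :: (∅, ∅, ∅)]⟩
t=15: ⟨S=∅; E={y↦1, u↦-3, w↦-3}; C=[0]; D=[(∅, {u↦-3, w↦-3}, ∅) :: (∅, {w↦-3}, ∅) :: (∅, ∅, ∅)]⟩
t=16: ⟨S=[0]; E={y↦1, u↦-3, w↦-3}; C=∅; D=[(∅, {u↦-3, w↦-3}, ∅) :: (∅, {w↦-3}, ∅) :: (∅, ∅, ∅)]⟩
t=17: ⟨S=[0]; E={u↦-3, w↦-3}; C=∅; D=[(∅, {w↦-3}, ∅) :: (∅, ∅, ∅)]⟩
t=18: ⟨S=[0]; E={w↦-3}; C=∅; D=[(∅, ∅, ∅)]⟩
t=19: ⟨S=[0]; E=∅; C=∅; D=∅⟩
→ final value 0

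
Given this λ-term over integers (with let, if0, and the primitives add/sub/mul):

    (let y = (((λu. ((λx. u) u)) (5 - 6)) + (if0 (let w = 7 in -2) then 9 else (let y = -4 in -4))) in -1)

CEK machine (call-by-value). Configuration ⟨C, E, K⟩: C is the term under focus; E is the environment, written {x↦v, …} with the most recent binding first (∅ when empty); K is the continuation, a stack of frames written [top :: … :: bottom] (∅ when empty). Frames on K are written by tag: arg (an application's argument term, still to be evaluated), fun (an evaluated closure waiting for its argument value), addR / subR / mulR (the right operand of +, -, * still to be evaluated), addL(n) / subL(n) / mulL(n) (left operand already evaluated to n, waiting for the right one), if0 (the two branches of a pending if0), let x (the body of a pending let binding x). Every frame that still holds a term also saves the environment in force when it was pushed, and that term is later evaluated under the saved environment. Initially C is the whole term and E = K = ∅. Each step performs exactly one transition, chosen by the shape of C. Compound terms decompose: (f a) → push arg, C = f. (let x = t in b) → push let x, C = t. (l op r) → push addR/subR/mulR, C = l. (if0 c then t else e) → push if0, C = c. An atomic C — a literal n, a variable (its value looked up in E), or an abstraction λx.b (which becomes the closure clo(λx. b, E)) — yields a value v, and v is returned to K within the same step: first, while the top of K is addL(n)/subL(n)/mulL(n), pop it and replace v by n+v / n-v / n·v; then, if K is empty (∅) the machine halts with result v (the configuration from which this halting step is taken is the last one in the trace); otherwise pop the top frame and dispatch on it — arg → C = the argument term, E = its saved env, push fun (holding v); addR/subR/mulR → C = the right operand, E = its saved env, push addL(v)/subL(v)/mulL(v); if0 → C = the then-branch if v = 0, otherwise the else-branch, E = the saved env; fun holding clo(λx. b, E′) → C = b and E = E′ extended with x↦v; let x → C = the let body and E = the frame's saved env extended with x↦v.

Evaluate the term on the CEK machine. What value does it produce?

Answer: -1

Execution trace:
0. <C=(let y = (((λu. ((λx. u) u)) (5 - 6)) + (if0 (let w = 7 in -2) then 9 else (let y = -4 in -4))) in -1), E=∅, K=∅>
1. <C=(((λu. ((λx. u) u)) (5 - 6)) + (if0 (let w = 7 in -2) then 9 else (let y = -4 in -4))), E=∅, K=[let y]>
2. <C=((λu. ((λx. u) u)) (5 - 6)), E=∅, K=[addR :: let y]>
3. <C=(λu. ((λx. u) u)), E=∅, K=[arg :: addR :: let y]>
4. <C=(5 - 6), E=∅, K=[fun :: addR :: let y]>
5. <C=5, E=∅, K=[subR :: fun :: addR :: let y]>
6. <C=6, E=∅, K=[subL(5) :: fun :: addR :: let y]>
7. <C=((λx. u) u), E={u↦-1}, K=[addR :: let y]>
8. <C=(λx. u), E={u↦-1}, K=[arg :: addR :: let y]>
9. <C=u, E={u↦-1}, K=[fun :: addR :: let y]>
10. <C=u, E={x↦-1, u↦-1}, K=[addR :: let y]>
11. <C=(if0 (let w = 7 in -2) then 9 else (let y = -4 in -4)), E=∅, K=[addL(-1) :: let y]>
12. <C=(let w = 7 in -2), E=∅, K=[if0 :: addL(-1) :: let y]>
13. <C=7, E=∅, K=[let w :: if0 :: addL(-1) :: let y]>
14. <C=-2, E={w↦7}, K=[if0 :: addL(-1) :: let y]>
15. <C=(let y = -4 in -4), E=∅, K=[addL(-1) :: let y]>
16. <C=-4, E=∅, K=[let y :: addL(-1) :: let y]>
17. <C=-4, E={y↦-4}, K=[addL(-1) :: let y]>
18. <C=-1, E={y↦-5}, K=∅>
→ final value -1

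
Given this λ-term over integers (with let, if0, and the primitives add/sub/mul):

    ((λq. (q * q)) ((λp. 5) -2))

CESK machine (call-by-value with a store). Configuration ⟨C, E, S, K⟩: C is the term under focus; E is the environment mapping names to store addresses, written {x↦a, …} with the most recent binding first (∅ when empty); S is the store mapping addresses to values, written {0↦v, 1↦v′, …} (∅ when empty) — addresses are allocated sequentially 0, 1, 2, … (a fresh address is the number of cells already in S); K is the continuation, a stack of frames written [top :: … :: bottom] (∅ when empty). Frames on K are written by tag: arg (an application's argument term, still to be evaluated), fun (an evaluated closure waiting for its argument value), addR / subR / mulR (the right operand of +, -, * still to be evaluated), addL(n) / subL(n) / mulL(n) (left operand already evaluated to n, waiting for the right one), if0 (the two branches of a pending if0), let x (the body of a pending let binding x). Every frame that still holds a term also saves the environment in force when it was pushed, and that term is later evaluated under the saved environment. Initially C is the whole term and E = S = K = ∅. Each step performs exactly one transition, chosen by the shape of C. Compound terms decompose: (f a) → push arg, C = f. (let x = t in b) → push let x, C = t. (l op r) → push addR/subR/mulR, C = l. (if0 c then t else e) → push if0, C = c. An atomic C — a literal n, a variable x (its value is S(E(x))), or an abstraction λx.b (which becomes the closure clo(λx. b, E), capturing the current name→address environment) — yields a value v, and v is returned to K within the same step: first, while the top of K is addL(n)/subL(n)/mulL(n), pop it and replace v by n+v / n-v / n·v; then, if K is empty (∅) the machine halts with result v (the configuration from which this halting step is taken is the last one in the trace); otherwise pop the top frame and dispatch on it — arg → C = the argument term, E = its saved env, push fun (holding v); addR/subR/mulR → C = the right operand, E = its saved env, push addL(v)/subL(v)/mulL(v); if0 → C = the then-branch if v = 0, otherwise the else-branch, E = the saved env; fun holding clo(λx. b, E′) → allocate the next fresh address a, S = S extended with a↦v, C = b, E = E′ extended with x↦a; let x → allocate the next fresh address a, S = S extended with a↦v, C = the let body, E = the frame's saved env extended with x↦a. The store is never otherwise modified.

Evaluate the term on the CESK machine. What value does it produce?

Answer: 25

Machine steps:
t=0: [C=((λq. (q * q)) ((λp. 5) -2)) | E=∅ | S=∅ | K=∅]
t=1: [C=(λq. (q * q)) | E=∅ | S=∅ | K=[arg]]
t=2: [C=((λp. 5) -2) | E=∅ | S=∅ | K=[fun]]
t=3: [C=(λp. 5) | E=∅ | S=∅ | K=[arg :: fun]]
t=4: [C=-2 | E=∅ | S=∅ | K=[fun :: fun]]
t=5: [C=5 | E={p↦0} | S={0↦-2} | K=[fun]]
t=6: [C=(q * q) | E={q↦1} | S={0↦-2, 1↦5} | K=∅]
t=7: [C=q | E={q↦1} | S={0↦-2, 1↦5} | K=[mulR]]
t=8: [C=q | E={q↦1} | S={0↦-2, 1↦5} | K=[mulL(5)]]
→ final value 25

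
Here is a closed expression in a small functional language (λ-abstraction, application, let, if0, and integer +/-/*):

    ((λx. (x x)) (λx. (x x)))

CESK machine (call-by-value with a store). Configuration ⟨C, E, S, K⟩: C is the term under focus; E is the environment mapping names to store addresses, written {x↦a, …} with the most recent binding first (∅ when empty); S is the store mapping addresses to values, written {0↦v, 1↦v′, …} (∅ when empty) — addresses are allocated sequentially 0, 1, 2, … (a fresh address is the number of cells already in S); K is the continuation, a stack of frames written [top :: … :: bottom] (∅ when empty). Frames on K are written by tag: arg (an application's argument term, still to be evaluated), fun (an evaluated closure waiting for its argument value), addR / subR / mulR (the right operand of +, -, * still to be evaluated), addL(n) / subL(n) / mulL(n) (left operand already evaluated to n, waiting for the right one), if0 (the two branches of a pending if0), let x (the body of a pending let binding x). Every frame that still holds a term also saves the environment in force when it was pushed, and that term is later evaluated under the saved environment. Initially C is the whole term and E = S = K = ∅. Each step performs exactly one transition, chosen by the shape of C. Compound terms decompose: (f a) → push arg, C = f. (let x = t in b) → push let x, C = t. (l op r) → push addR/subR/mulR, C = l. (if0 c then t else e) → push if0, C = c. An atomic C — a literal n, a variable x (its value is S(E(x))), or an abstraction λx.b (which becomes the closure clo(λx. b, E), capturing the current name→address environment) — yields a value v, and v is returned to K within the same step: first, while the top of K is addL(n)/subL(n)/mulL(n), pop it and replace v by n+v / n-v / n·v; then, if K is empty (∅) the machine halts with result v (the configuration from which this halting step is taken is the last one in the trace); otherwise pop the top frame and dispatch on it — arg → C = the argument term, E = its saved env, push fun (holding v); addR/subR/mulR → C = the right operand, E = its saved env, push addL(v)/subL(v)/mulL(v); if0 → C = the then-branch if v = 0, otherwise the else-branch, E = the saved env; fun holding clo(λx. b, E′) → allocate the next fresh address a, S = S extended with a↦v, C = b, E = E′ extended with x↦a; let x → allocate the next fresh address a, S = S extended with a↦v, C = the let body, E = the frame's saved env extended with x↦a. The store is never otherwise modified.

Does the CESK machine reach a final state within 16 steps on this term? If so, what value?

step 0: <C=((λx. (x x)) (λx. (x x))), E=∅, S=∅, K=∅>
step 1: <C=(λx. (x x)), E=∅, S=∅, K=[arg]>
step 2: <C=(λx. (x x)), E=∅, S=∅, K=[fun]>
step 3: <C=(x x), E={x↦0}, S={0↦clo(λx. (x x), ∅)}, K=∅>
step 4: <C=x, E={x↦0}, S={0↦clo(λx. (x x), ∅)}, K=[arg]>
step 5: <C=x, E={x↦0}, S={0↦clo(λx. (x x), ∅)}, K=[fun]>
step 6: <C=(x x), E={x↦1}, S={0↦clo(λx. (x x), ∅), 1↦clo(λx. (x x), ∅)}, K=∅>
step 7: <C=x, E={x↦1}, S={0↦clo(λx. (x x), ∅), 1↦clo(λx. (x x), ∅)}, K=[arg]>
step 8: <C=x, E={x↦1}, S={0↦clo(λx. (x x), ∅), 1↦clo(λx. (x x), ∅)}, K=[fun]>
step 9: <C=(x x), E={x↦2}, S={0↦clo(λx. (x x), ∅), 1↦clo(λx. (x x), ∅), 2↦clo(λx. (x x), ∅)}, K=∅>
step 10: <C=x, E={x↦2}, S={0↦clo(λx. (x x), ∅), 1↦clo(λx. (x x), ∅), 2↦clo(λx. (x x), ∅)}, K=[arg]>
step 11: <C=x, E={x↦2}, S={0↦clo(λx. (x x), ∅), 1↦clo(λx. (x x), ∅), 2↦clo(λx. (x x), ∅)}, K=[fun]>
step 12: <C=(x x), E={x↦3}, S={0↦clo(λx. (x x), ∅), 1↦clo(λx. (x x), ∅), 2↦clo(λx. (x x), ∅), 3↦clo(λx. (x x), ∅)}, K=∅>
step 13: <C=x, E={x↦3}, S={0↦clo(λx. (x x), ∅), 1↦clo(λx. (x x), ∅), 2↦clo(λx. (x x), ∅), 3↦clo(λx. (x x), ∅)}, K=[arg]>
step 14: <C=x, E={x↦3}, S={0↦clo(λx. (x x), ∅), 1↦clo(λx. (x x), ∅), 2↦clo(λx. (x x), ∅), 3↦clo(λx. (x x), ∅)}, K=[fun]>
step 15: <C=(x x), E={x↦4}, S={0↦clo(λx. (x x), ∅), 1↦clo(λx. (x x), ∅), 2↦clo(λx. (x x), ∅), 3↦clo(λx. (x x), ∅), 4↦clo(λx. (x x), ∅)}, K=∅>
step 16: <C=x, E={x↦4}, S={0↦clo(λx. (x x), ∅), 1↦clo(λx. (x x), ∅), 2↦clo(λx. (x x), ∅), 3↦clo(λx. (x x), ∅), 4↦clo(λx. (x x), ∅)}, K=[arg]>
→ 16 transitions taken and the configuration is still not final: no result within 16 steps

Answer: DIVERGES (no final state within 16 steps)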